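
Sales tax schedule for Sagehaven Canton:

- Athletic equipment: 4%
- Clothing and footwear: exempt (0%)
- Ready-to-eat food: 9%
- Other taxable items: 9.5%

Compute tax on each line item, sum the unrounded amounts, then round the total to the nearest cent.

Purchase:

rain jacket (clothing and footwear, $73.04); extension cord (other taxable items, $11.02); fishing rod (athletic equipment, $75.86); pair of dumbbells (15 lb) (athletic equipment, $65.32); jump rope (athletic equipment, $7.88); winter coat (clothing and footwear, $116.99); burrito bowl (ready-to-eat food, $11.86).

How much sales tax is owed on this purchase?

$8.08

Rain jacket $73.04: clothing and footwear → 0% → $0.00
Extension cord $11.02: other taxable items → 9.5% → $1.0469
Fishing rod $75.86: athletic equipment → 4% → $3.0344
Pair of dumbbells (15 lb) $65.32: athletic equipment → 4% → $2.6128
Jump rope $7.88: athletic equipment → 4% → $0.3152
Winter coat $116.99: clothing and footwear → 0% → $0.00
Burrito bowl $11.86: ready-to-eat food → 9% → $1.0674
Unrounded tax sum = $8.0767 → $8.08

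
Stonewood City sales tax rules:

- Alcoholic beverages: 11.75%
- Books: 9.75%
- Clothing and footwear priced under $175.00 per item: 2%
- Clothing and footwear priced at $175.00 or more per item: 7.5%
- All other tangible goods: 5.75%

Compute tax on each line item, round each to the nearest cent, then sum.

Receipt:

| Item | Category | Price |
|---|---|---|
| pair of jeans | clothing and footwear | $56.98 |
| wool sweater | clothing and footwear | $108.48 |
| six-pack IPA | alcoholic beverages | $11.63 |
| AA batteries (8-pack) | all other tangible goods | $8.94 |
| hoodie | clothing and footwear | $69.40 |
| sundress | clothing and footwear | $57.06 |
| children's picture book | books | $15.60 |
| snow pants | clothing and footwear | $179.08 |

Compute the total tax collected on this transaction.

Pair of jeans $56.98: clothing and footwear, under $175.00 → 2% → $1.14
Wool sweater $108.48: clothing and footwear, under $175.00 → 2% → $2.17
Six-pack IPA $11.63: alcoholic beverages → 11.75% → $1.37
AA batteries (8-pack) $8.94: all other tangible goods → 5.75% → $0.51
Hoodie $69.40: clothing and footwear, under $175.00 → 2% → $1.39
Sundress $57.06: clothing and footwear, under $175.00 → 2% → $1.14
Children's picture book $15.60: books → 9.75% → $1.52
Snow pants $179.08: clothing and footwear, $175.00 or more → 7.5% → $13.43
Total tax = $1.14 + $2.17 + $1.37 + $0.51 + $1.39 + $1.14 + $1.52 + $13.43 = $22.67

$22.67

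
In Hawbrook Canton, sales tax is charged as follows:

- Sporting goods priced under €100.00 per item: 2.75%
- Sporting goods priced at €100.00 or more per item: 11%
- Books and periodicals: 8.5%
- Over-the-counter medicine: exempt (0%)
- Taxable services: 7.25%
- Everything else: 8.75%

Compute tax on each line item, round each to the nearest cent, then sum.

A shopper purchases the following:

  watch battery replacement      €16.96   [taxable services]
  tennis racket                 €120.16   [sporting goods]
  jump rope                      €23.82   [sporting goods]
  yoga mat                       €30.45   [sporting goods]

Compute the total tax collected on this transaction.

Watch battery replacement €16.96: taxable services → 7.25% → €1.23
Tennis racket €120.16: sporting goods, €100.00 or more → 11% → €13.22
Jump rope €23.82: sporting goods, under €100.00 → 2.75% → €0.66
Yoga mat €30.45: sporting goods, under €100.00 → 2.75% → €0.84
Total tax = €1.23 + €13.22 + €0.66 + €0.84 = €15.95

€15.95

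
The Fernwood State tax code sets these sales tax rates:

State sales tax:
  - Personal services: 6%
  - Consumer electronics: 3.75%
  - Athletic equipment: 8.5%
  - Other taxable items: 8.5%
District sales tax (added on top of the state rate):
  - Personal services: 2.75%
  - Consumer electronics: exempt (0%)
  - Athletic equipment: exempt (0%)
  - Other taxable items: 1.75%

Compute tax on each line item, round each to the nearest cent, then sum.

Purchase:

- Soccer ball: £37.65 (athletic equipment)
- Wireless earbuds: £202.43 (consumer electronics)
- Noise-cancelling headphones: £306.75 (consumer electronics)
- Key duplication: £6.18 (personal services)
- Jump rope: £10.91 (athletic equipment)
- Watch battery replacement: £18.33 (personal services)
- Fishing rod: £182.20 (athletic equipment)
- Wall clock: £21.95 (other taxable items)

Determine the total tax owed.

Soccer ball £37.65: athletic equipment → 8.5% + 0% district = 8.5% → £3.20
Wireless earbuds £202.43: consumer electronics → 3.75% + 0% district = 3.75% → £7.59
Noise-cancelling headphones £306.75: consumer electronics → 3.75% + 0% district = 3.75% → £11.50
Key duplication £6.18: personal services → 6% + 2.75% district = 8.75% → £0.54
Jump rope £10.91: athletic equipment → 8.5% + 0% district = 8.5% → £0.93
Watch battery replacement £18.33: personal services → 6% + 2.75% district = 8.75% → £1.60
Fishing rod £182.20: athletic equipment → 8.5% + 0% district = 8.5% → £15.49
Wall clock £21.95: other taxable items → 8.5% + 1.75% district = 10.25% → £2.25
Total tax = £3.20 + £7.59 + £11.50 + £0.54 + £0.93 + £1.60 + £15.49 + £2.25 = £43.10

£43.10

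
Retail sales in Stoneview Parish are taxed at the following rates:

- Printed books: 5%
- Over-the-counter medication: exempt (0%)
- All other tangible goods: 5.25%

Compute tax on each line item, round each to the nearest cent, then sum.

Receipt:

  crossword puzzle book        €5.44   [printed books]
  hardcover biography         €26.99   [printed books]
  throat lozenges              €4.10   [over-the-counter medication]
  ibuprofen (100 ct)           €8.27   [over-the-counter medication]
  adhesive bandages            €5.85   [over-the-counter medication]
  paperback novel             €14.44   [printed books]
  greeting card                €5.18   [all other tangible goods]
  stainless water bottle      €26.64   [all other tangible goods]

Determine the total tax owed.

Crossword puzzle book €5.44: printed books → 5% → €0.27
Hardcover biography €26.99: printed books → 5% → €1.35
Throat lozenges €4.10: over-the-counter medication → 0% → €0.00
Ibuprofen (100 ct) €8.27: over-the-counter medication → 0% → €0.00
Adhesive bandages €5.85: over-the-counter medication → 0% → €0.00
Paperback novel €14.44: printed books → 5% → €0.72
Greeting card €5.18: all other tangible goods → 5.25% → €0.27
Stainless water bottle €26.64: all other tangible goods → 5.25% → €1.40
Total tax = €0.27 + €1.35 + €0.72 + €0.27 + €1.40 = €4.01

€4.01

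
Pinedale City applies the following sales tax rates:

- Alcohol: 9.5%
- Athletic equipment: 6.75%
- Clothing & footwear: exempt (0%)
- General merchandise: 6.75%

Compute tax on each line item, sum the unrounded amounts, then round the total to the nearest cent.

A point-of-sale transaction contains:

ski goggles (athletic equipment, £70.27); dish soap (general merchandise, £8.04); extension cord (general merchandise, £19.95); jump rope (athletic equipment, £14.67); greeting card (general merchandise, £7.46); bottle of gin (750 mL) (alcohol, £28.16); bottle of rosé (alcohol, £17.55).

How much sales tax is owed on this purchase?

£12.47

Ski goggles £70.27: athletic equipment → 6.75% → £4.743225
Dish soap £8.04: general merchandise → 6.75% → £0.5427
Extension cord £19.95: general merchandise → 6.75% → £1.346625
Jump rope £14.67: athletic equipment → 6.75% → £0.990225
Greeting card £7.46: general merchandise → 6.75% → £0.50355
Bottle of gin (750 mL) £28.16: alcohol → 9.5% → £2.6752
Bottle of rosé £17.55: alcohol → 9.5% → £1.66725
Unrounded tax sum = £12.468775 → £12.47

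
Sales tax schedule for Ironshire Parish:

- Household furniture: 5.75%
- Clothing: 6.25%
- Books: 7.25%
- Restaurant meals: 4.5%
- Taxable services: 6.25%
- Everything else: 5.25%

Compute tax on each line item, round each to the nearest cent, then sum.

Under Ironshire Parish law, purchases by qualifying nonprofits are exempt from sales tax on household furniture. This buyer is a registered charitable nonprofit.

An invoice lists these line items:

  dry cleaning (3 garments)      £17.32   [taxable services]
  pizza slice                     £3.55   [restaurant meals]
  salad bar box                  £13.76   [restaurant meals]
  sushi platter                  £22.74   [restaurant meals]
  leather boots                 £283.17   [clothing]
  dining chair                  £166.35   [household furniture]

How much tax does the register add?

£20.58

Dry cleaning (3 garments) £17.32: taxable services → 6.25% → £1.08
Pizza slice £3.55: restaurant meals → 4.5% → £0.16
Salad bar box £13.76: restaurant meals → 4.5% → £0.62
Sushi platter £22.74: restaurant meals → 4.5% → £1.02
Leather boots £283.17: clothing → 6.25% → £17.70
Dining chair £166.35: household furniture, buyer-exempt → 0% → £0.00
Total tax = £1.08 + £0.16 + £0.62 + £1.02 + £17.70 = £20.58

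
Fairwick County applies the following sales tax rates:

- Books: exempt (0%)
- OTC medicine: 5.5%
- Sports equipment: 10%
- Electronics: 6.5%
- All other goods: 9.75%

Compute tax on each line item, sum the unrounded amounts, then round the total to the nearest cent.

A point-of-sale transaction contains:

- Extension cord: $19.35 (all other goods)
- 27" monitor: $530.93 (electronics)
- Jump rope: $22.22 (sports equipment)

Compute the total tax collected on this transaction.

Extension cord $19.35: all other goods → 9.75% → $1.886625
27" monitor $530.93: electronics → 6.5% → $34.51045
Jump rope $22.22: sports equipment → 10% → $2.222
Unrounded tax sum = $38.619075 → $38.62

$38.62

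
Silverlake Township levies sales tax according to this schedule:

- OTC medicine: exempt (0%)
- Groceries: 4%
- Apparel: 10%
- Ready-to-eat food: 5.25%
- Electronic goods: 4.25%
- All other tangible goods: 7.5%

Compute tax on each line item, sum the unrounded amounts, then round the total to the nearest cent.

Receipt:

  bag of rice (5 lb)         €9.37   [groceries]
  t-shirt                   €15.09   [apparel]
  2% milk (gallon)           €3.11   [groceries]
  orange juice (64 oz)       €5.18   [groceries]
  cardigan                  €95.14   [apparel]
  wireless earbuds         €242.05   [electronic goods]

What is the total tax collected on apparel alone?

T-shirt €15.09: apparel → 10% → €1.509
Cardigan €95.14: apparel → 10% → €9.514
Tax on apparel: unrounded sum = €11.023 → €11.02

€11.02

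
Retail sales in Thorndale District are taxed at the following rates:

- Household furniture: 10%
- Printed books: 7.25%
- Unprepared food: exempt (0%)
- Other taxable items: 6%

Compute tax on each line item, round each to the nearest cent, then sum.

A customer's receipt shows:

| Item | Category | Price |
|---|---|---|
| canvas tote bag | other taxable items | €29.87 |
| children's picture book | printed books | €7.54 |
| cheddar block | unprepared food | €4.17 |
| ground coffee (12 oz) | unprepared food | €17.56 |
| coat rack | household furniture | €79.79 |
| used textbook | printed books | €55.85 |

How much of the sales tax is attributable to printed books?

€4.60

Children's picture book €7.54: printed books → 7.25% → €0.55
Used textbook €55.85: printed books → 7.25% → €4.05
Tax on printed books = €0.55 + €4.05 = €4.60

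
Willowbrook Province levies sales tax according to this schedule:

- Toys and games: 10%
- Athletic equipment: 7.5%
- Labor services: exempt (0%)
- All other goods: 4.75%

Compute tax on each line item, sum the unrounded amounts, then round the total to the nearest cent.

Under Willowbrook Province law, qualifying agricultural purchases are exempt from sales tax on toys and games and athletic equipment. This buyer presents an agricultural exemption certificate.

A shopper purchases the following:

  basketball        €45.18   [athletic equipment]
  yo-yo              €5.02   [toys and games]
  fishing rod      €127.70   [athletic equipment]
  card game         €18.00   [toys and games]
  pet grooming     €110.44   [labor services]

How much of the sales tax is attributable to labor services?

€0.00

Pet grooming €110.44: labor services → 0% → €0.00
Tax on labor services: unrounded sum = €0.00 → €0.00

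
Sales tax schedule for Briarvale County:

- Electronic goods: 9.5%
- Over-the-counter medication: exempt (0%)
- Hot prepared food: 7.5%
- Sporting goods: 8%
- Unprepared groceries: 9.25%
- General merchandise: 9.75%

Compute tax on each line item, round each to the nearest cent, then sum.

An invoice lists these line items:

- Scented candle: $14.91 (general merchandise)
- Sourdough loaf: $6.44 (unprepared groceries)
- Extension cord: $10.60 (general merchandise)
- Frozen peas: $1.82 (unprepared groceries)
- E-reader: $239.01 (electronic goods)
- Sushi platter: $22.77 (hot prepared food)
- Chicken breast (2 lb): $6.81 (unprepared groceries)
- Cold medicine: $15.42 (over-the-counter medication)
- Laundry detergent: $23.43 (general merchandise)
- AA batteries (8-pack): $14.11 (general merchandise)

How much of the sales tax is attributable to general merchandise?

Scented candle $14.91: general merchandise → 9.75% → $1.45
Extension cord $10.60: general merchandise → 9.75% → $1.03
Laundry detergent $23.43: general merchandise → 9.75% → $2.28
AA batteries (8-pack) $14.11: general merchandise → 9.75% → $1.38
Tax on general merchandise = $1.45 + $1.03 + $2.28 + $1.38 = $6.14

$6.14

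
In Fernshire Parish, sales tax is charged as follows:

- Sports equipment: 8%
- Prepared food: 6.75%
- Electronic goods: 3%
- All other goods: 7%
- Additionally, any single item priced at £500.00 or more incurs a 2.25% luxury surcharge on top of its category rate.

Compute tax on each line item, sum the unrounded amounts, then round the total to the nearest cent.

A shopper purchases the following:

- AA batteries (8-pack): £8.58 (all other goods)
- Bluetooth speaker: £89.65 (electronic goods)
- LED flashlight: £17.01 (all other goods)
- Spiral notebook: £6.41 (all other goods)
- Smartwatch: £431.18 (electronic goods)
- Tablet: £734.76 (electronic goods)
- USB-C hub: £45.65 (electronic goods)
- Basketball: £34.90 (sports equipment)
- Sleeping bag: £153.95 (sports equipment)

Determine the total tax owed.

£72.92

AA batteries (8-pack) £8.58: all other goods → 7% → £0.6006
Bluetooth speaker £89.65: electronic goods → 3% → £2.6895
LED flashlight £17.01: all other goods → 7% → £1.1907
Spiral notebook £6.41: all other goods → 7% → £0.4487
Smartwatch £431.18: electronic goods → 3% → £12.9354
Tablet £734.76: electronic goods → 3% + 2.25% surcharge = 5.25% → £38.5749
USB-C hub £45.65: electronic goods → 3% → £1.3695
Basketball £34.90: sports equipment → 8% → £2.792
Sleeping bag £153.95: sports equipment → 8% → £12.316
Unrounded tax sum = £72.9173 → £72.92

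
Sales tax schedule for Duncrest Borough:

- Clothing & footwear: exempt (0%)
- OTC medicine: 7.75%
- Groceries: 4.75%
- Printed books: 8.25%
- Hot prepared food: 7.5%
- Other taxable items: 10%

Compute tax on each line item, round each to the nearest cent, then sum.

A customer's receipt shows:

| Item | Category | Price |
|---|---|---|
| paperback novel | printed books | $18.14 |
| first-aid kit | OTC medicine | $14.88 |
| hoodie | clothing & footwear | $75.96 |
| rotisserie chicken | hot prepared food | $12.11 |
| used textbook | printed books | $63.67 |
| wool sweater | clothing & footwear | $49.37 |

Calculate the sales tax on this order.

$8.81

Paperback novel $18.14: printed books → 8.25% → $1.50
First-aid kit $14.88: OTC medicine → 7.75% → $1.15
Hoodie $75.96: clothing & footwear → 0% → $0.00
Rotisserie chicken $12.11: hot prepared food → 7.5% → $0.91
Used textbook $63.67: printed books → 8.25% → $5.25
Wool sweater $49.37: clothing & footwear → 0% → $0.00
Total tax = $1.50 + $1.15 + $0.91 + $5.25 = $8.81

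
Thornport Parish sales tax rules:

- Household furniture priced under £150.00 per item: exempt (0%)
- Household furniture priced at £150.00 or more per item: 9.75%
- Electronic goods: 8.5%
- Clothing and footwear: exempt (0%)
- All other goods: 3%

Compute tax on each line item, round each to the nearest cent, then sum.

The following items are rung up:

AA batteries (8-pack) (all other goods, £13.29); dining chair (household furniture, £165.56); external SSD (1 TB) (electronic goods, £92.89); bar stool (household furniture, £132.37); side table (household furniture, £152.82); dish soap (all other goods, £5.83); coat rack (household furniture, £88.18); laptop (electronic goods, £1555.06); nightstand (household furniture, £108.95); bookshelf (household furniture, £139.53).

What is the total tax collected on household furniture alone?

£31.04

Dining chair £165.56: household furniture, £150.00 or more → 9.75% → £16.14
Bar stool £132.37: household furniture, under £150.00 → 0% → £0.00
Side table £152.82: household furniture, £150.00 or more → 9.75% → £14.90
Coat rack £88.18: household furniture, under £150.00 → 0% → £0.00
Nightstand £108.95: household furniture, under £150.00 → 0% → £0.00
Bookshelf £139.53: household furniture, under £150.00 → 0% → £0.00
Tax on household furniture = £16.14 + £0.00 + £14.90 + £0.00 + £0.00 + £0.00 = £31.04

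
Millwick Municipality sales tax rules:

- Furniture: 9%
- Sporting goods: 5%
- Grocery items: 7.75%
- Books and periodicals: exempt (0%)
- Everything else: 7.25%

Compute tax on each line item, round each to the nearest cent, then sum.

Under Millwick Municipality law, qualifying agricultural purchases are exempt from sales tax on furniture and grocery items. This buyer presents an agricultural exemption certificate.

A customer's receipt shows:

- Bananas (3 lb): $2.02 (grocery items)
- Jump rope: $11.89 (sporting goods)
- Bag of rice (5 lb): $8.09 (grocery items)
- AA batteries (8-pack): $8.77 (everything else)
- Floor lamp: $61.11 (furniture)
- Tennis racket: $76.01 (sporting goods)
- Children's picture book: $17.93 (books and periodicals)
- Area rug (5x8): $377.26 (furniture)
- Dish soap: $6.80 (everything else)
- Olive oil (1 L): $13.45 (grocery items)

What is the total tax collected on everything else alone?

AA batteries (8-pack) $8.77: everything else → 7.25% → $0.64
Dish soap $6.80: everything else → 7.25% → $0.49
Tax on everything else = $0.64 + $0.49 = $1.13

$1.13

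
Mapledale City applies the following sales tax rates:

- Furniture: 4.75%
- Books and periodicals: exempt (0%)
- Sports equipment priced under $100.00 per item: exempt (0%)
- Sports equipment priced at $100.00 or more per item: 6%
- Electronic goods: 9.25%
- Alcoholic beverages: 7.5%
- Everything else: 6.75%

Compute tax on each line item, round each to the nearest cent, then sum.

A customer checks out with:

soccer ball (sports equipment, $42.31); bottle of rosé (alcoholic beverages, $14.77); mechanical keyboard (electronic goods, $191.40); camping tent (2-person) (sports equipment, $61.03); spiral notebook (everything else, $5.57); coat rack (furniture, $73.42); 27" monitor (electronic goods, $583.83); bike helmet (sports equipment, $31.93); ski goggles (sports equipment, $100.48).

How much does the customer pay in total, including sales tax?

Soccer ball $42.31: sports equipment, under $100.00 → 0% → $0.00
Bottle of rosé $14.77: alcoholic beverages → 7.5% → $1.11
Mechanical keyboard $191.40: electronic goods → 9.25% → $17.70
Camping tent (2-person) $61.03: sports equipment, under $100.00 → 0% → $0.00
Spiral notebook $5.57: everything else → 6.75% → $0.38
Coat rack $73.42: furniture → 4.75% → $3.49
27" monitor $583.83: electronic goods → 9.25% → $54.00
Bike helmet $31.93: sports equipment, under $100.00 → 0% → $0.00
Ski goggles $100.48: sports equipment, $100.00 or more → 6% → $6.03
Subtotal = $1104.74; tax = $82.71; total due = $1187.45

$1187.45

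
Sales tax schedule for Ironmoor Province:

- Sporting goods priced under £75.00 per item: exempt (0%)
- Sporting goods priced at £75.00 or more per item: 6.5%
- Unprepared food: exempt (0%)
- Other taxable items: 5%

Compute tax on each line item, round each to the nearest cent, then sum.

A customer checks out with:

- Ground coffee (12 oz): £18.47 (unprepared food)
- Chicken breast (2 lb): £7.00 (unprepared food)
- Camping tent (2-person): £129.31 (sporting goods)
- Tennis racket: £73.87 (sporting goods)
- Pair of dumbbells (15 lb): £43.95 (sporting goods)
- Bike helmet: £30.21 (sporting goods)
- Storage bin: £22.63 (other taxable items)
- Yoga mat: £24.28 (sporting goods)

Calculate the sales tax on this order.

Ground coffee (12 oz) £18.47: unprepared food → 0% → £0.00
Chicken breast (2 lb) £7.00: unprepared food → 0% → £0.00
Camping tent (2-person) £129.31: sporting goods, £75.00 or more → 6.5% → £8.41
Tennis racket £73.87: sporting goods, under £75.00 → 0% → £0.00
Pair of dumbbells (15 lb) £43.95: sporting goods, under £75.00 → 0% → £0.00
Bike helmet £30.21: sporting goods, under £75.00 → 0% → £0.00
Storage bin £22.63: other taxable items → 5% → £1.13
Yoga mat £24.28: sporting goods, under £75.00 → 0% → £0.00
Total tax = £8.41 + £1.13 = £9.54

£9.54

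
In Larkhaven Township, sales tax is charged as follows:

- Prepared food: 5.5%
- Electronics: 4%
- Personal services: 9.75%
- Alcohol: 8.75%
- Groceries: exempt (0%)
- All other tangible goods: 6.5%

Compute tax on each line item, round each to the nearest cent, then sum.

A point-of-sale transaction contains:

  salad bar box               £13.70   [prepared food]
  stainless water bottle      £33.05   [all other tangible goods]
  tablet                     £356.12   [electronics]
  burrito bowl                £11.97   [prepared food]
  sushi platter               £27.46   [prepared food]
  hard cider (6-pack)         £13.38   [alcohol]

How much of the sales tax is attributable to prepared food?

Salad bar box £13.70: prepared food → 5.5% → £0.75
Burrito bowl £11.97: prepared food → 5.5% → £0.66
Sushi platter £27.46: prepared food → 5.5% → £1.51
Tax on prepared food = £0.75 + £0.66 + £1.51 = £2.92

£2.92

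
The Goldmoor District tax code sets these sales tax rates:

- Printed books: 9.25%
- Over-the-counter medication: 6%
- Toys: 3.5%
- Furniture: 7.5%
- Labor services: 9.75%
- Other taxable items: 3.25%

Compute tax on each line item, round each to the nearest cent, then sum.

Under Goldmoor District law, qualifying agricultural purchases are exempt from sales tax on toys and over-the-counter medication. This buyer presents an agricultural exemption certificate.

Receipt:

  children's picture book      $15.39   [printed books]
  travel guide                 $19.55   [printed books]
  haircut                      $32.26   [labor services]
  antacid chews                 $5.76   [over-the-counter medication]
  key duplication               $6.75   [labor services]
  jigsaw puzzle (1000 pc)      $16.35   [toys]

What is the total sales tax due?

Children's picture book $15.39: printed books → 9.25% → $1.42
Travel guide $19.55: printed books → 9.25% → $1.81
Haircut $32.26: labor services → 9.75% → $3.15
Antacid chews $5.76: over-the-counter medication, buyer-exempt → 0% → $0.00
Key duplication $6.75: labor services → 9.75% → $0.66
Jigsaw puzzle (1000 pc) $16.35: toys, buyer-exempt → 0% → $0.00
Total tax = $1.42 + $1.81 + $3.15 + $0.66 = $7.04

$7.04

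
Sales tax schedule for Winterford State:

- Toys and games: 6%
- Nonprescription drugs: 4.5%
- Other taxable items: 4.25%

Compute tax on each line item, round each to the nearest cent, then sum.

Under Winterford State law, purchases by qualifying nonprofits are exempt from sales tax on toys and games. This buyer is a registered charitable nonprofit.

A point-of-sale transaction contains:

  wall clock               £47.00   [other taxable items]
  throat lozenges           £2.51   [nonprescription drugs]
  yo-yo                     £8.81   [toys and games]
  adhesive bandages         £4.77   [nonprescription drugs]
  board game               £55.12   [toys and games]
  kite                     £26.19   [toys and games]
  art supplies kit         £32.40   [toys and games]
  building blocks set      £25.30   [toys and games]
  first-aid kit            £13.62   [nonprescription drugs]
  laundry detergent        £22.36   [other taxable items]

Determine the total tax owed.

Wall clock £47.00: other taxable items → 4.25% → £2.00
Throat lozenges £2.51: nonprescription drugs → 4.5% → £0.11
Yo-yo £8.81: toys and games, buyer-exempt → 0% → £0.00
Adhesive bandages £4.77: nonprescription drugs → 4.5% → £0.21
Board game £55.12: toys and games, buyer-exempt → 0% → £0.00
Kite £26.19: toys and games, buyer-exempt → 0% → £0.00
Art supplies kit £32.40: toys and games, buyer-exempt → 0% → £0.00
Building blocks set £25.30: toys and games, buyer-exempt → 0% → £0.00
First-aid kit £13.62: nonprescription drugs → 4.5% → £0.61
Laundry detergent £22.36: other taxable items → 4.25% → £0.95
Total tax = £2.00 + £0.11 + £0.21 + £0.61 + £0.95 = £3.88

£3.88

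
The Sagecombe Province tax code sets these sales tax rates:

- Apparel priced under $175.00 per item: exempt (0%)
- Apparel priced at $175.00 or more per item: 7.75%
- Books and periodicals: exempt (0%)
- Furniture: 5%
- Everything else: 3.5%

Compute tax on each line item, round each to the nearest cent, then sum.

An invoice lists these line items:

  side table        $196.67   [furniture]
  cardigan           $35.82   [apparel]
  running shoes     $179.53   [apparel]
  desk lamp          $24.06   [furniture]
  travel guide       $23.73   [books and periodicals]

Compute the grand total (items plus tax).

Side table $196.67: furniture → 5% → $9.83
Cardigan $35.82: apparel, under $175.00 → 0% → $0.00
Running shoes $179.53: apparel, $175.00 or more → 7.75% → $13.91
Desk lamp $24.06: furniture → 5% → $1.20
Travel guide $23.73: books and periodicals → 0% → $0.00
Subtotal = $459.81; tax = $24.94; total due = $484.75

$484.75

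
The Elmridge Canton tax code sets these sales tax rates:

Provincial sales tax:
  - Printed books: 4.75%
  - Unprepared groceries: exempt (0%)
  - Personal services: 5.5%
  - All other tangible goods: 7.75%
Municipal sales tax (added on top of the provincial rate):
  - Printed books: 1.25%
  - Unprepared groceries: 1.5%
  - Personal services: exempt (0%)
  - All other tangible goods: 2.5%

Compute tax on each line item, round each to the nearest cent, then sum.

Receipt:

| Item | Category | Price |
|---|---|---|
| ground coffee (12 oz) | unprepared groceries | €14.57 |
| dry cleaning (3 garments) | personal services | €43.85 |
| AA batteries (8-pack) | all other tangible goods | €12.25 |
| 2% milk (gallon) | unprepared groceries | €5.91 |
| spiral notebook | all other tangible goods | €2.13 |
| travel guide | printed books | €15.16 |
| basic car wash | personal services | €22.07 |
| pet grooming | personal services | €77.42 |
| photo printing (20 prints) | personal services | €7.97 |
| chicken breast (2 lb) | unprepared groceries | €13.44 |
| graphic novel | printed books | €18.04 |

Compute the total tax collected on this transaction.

€12.30

Ground coffee (12 oz) €14.57: unprepared groceries → 0% + 1.5% municipal = 1.5% → €0.22
Dry cleaning (3 garments) €43.85: personal services → 5.5% + 0% municipal = 5.5% → €2.41
AA batteries (8-pack) €12.25: all other tangible goods → 7.75% + 2.5% municipal = 10.25% → €1.26
2% milk (gallon) €5.91: unprepared groceries → 0% + 1.5% municipal = 1.5% → €0.09
Spiral notebook €2.13: all other tangible goods → 7.75% + 2.5% municipal = 10.25% → €0.22
Travel guide €15.16: printed books → 4.75% + 1.25% municipal = 6% → €0.91
Basic car wash €22.07: personal services → 5.5% + 0% municipal = 5.5% → €1.21
Pet grooming €77.42: personal services → 5.5% + 0% municipal = 5.5% → €4.26
Photo printing (20 prints) €7.97: personal services → 5.5% + 0% municipal = 5.5% → €0.44
Chicken breast (2 lb) €13.44: unprepared groceries → 0% + 1.5% municipal = 1.5% → €0.20
Graphic novel €18.04: printed books → 4.75% + 1.25% municipal = 6% → €1.08
Total tax = €0.22 + €2.41 + €1.26 + €0.09 + €0.22 + €0.91 + €1.21 + €4.26 + €0.44 + €0.20 + €1.08 = €12.30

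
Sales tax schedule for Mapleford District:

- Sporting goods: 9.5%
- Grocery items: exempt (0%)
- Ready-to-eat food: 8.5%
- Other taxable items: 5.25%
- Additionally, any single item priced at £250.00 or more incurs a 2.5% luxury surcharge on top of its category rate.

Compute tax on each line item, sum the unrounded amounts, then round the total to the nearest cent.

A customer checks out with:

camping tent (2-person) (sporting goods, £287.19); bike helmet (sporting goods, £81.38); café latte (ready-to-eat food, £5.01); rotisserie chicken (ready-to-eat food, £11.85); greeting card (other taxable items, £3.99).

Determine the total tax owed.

£43.84

Camping tent (2-person) £287.19: sporting goods → 9.5% + 2.5% surcharge = 12% → £34.4628
Bike helmet £81.38: sporting goods → 9.5% → £7.7311
Café latte £5.01: ready-to-eat food → 8.5% → £0.42585
Rotisserie chicken £11.85: ready-to-eat food → 8.5% → £1.00725
Greeting card £3.99: other taxable items → 5.25% → £0.209475
Unrounded tax sum = £43.836475 → £43.84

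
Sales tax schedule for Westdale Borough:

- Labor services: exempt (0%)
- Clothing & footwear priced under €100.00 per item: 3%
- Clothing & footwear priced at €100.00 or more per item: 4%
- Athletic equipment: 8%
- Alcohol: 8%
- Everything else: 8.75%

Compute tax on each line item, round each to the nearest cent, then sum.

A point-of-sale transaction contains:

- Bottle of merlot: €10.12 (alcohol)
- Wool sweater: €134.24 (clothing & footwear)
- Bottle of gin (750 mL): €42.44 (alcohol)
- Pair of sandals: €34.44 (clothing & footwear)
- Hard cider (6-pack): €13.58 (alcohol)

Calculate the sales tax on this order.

€11.70

Bottle of merlot €10.12: alcohol → 8% → €0.81
Wool sweater €134.24: clothing & footwear, €100.00 or more → 4% → €5.37
Bottle of gin (750 mL) €42.44: alcohol → 8% → €3.40
Pair of sandals €34.44: clothing & footwear, under €100.00 → 3% → €1.03
Hard cider (6-pack) €13.58: alcohol → 8% → €1.09
Total tax = €0.81 + €5.37 + €3.40 + €1.03 + €1.09 = €11.70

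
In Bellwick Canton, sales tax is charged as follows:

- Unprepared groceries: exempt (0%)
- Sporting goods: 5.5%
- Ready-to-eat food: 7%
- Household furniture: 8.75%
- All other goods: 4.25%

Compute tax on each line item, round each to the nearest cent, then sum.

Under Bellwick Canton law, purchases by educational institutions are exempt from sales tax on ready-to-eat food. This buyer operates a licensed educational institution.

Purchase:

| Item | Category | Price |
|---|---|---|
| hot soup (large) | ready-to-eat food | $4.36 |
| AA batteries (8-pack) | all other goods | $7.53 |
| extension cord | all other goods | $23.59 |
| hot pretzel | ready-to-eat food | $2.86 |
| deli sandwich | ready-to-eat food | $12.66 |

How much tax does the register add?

$1.32

Hot soup (large) $4.36: ready-to-eat food, buyer-exempt → 0% → $0.00
AA batteries (8-pack) $7.53: all other goods → 4.25% → $0.32
Extension cord $23.59: all other goods → 4.25% → $1.00
Hot pretzel $2.86: ready-to-eat food, buyer-exempt → 0% → $0.00
Deli sandwich $12.66: ready-to-eat food, buyer-exempt → 0% → $0.00
Total tax = $0.32 + $1.00 = $1.32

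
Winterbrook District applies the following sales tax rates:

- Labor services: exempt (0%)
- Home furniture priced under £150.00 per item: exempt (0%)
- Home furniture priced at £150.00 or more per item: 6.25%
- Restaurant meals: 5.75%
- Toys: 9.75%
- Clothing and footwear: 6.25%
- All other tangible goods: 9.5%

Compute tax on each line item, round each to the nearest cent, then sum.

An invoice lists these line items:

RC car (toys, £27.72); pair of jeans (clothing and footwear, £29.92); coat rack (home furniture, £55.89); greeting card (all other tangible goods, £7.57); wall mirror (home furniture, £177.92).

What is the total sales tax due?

£16.41

RC car £27.72: toys → 9.75% → £2.70
Pair of jeans £29.92: clothing and footwear → 6.25% → £1.87
Coat rack £55.89: home furniture, under £150.00 → 0% → £0.00
Greeting card £7.57: all other tangible goods → 9.5% → £0.72
Wall mirror £177.92: home furniture, £150.00 or more → 6.25% → £11.12
Total tax = £2.70 + £1.87 + £0.72 + £11.12 = £16.41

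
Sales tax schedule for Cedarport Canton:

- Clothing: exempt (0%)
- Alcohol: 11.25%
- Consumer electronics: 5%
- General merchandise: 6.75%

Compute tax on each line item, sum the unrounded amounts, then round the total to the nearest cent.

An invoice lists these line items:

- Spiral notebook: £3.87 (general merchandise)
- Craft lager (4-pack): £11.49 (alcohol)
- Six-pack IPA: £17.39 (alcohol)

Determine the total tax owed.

£3.51

Spiral notebook £3.87: general merchandise → 6.75% → £0.261225
Craft lager (4-pack) £11.49: alcohol → 11.25% → £1.292625
Six-pack IPA £17.39: alcohol → 11.25% → £1.956375
Unrounded tax sum = £3.510225 → £3.51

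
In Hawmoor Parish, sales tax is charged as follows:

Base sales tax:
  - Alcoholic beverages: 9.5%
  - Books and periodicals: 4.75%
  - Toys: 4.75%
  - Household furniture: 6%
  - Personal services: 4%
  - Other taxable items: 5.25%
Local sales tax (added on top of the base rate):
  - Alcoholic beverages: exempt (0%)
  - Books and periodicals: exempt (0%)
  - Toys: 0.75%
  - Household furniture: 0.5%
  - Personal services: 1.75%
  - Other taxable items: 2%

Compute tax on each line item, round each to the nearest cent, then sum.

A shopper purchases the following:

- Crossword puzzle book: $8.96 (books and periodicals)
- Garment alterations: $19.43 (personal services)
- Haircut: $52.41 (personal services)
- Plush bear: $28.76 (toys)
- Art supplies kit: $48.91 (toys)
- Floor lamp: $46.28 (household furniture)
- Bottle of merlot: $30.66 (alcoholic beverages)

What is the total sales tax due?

Crossword puzzle book $8.96: books and periodicals → 4.75% + 0% local = 4.75% → $0.43
Garment alterations $19.43: personal services → 4% + 1.75% local = 5.75% → $1.12
Haircut $52.41: personal services → 4% + 1.75% local = 5.75% → $3.01
Plush bear $28.76: toys → 4.75% + 0.75% local = 5.5% → $1.58
Art supplies kit $48.91: toys → 4.75% + 0.75% local = 5.5% → $2.69
Floor lamp $46.28: household furniture → 6% + 0.5% local = 6.5% → $3.01
Bottle of merlot $30.66: alcoholic beverages → 9.5% + 0% local = 9.5% → $2.91
Total tax = $0.43 + $1.12 + $3.01 + $1.58 + $2.69 + $3.01 + $2.91 = $14.75

$14.75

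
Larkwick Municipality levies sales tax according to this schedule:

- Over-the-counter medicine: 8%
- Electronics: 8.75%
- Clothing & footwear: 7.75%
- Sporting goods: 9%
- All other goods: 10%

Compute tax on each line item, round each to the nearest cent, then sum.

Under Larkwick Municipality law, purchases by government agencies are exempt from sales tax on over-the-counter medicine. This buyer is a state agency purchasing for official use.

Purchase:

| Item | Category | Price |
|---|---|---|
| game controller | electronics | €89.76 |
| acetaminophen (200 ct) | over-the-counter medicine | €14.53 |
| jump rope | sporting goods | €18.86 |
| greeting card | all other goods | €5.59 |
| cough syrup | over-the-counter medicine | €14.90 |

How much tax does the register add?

€10.11

Game controller €89.76: electronics → 8.75% → €7.85
Acetaminophen (200 ct) €14.53: over-the-counter medicine, buyer-exempt → 0% → €0.00
Jump rope €18.86: sporting goods → 9% → €1.70
Greeting card €5.59: all other goods → 10% → €0.56
Cough syrup €14.90: over-the-counter medicine, buyer-exempt → 0% → €0.00
Total tax = €7.85 + €1.70 + €0.56 = €10.11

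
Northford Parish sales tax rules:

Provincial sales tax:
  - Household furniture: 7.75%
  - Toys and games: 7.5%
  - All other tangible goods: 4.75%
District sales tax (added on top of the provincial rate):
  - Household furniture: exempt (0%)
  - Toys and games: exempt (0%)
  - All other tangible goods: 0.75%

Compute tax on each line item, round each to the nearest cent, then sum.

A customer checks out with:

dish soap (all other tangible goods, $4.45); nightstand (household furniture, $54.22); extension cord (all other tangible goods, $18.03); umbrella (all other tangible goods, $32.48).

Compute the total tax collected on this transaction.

Dish soap $4.45: all other tangible goods → 4.75% + 0.75% district = 5.5% → $0.24
Nightstand $54.22: household furniture → 7.75% + 0% district = 7.75% → $4.20
Extension cord $18.03: all other tangible goods → 4.75% + 0.75% district = 5.5% → $0.99
Umbrella $32.48: all other tangible goods → 4.75% + 0.75% district = 5.5% → $1.79
Total tax = $0.24 + $4.20 + $0.99 + $1.79 = $7.22

$7.22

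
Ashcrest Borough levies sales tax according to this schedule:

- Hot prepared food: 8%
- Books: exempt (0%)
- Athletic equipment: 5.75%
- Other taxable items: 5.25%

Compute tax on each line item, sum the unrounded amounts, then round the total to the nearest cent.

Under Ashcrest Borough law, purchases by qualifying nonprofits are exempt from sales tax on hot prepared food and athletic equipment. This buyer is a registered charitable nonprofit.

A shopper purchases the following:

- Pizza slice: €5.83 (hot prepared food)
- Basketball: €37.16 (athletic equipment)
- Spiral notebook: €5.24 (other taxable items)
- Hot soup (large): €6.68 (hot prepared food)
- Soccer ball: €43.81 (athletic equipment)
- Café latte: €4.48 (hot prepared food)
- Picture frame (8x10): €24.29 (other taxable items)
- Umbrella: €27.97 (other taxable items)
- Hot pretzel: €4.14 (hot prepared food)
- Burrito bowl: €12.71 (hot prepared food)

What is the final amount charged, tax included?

€175.33

Pizza slice €5.83: hot prepared food, buyer-exempt → 0% → €0.00
Basketball €37.16: athletic equipment, buyer-exempt → 0% → €0.00
Spiral notebook €5.24: other taxable items → 5.25% → €0.2751
Hot soup (large) €6.68: hot prepared food, buyer-exempt → 0% → €0.00
Soccer ball €43.81: athletic equipment, buyer-exempt → 0% → €0.00
Café latte €4.48: hot prepared food, buyer-exempt → 0% → €0.00
Picture frame (8x10) €24.29: other taxable items → 5.25% → €1.275225
Umbrella €27.97: other taxable items → 5.25% → €1.468425
Hot pretzel €4.14: hot prepared food, buyer-exempt → 0% → €0.00
Burrito bowl €12.71: hot prepared food, buyer-exempt → 0% → €0.00
Subtotal = €172.31; unrounded tax = €3.01875 → €3.02; total due = €175.33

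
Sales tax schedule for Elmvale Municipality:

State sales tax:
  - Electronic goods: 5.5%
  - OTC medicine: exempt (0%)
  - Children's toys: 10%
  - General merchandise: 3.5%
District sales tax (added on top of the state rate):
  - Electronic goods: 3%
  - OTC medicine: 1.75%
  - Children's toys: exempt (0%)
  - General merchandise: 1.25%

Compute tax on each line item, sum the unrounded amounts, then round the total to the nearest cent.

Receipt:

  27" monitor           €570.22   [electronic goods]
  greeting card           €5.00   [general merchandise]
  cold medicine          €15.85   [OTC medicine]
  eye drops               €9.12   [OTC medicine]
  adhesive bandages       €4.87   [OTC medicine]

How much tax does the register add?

€49.23

27" monitor €570.22: electronic goods → 5.5% + 3% district = 8.5% → €48.4687
Greeting card €5.00: general merchandise → 3.5% + 1.25% district = 4.75% → €0.2375
Cold medicine €15.85: OTC medicine → 0% + 1.75% district = 1.75% → €0.277375
Eye drops €9.12: OTC medicine → 0% + 1.75% district = 1.75% → €0.1596
Adhesive bandages €4.87: OTC medicine → 0% + 1.75% district = 1.75% → €0.085225
Unrounded tax sum = €49.2284 → €49.23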